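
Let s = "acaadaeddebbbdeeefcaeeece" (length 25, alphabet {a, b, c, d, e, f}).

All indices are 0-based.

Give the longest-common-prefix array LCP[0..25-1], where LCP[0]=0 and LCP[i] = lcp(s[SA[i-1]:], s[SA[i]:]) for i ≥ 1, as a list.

[0, 1, 1, 1, 2, 0, 2, 1, 0, 2, 1, 0, 1, 1, 2, 0, 1, 1, 1, 1, 2, 3, 2, 1, 0]

sorted suffixes:
  #0 SA[0]=2  'aadaeddebbbdeeefcaeeece'
  #1 SA[1]=0  'acaadaeddebbbdeeefcaeeece'
  #2 SA[2]=3  'adaeddebbbdeeefcaeeece'
  #3 SA[3]=5  'aeddebbbdeeefcaeeece'
  #4 SA[4]=19  'aeeece'
  #5 SA[5]=10  'bbbdeeefcaeeece'
  #6 SA[6]=11  'bbdeeefcaeeece'
  #7 SA[7]=12  'bdeeefcaeeece'
  #8 SA[8]=1  'caadaeddebbbdeeefcaeeece'
  #9 SA[9]=18  'caeeece'
  #10 SA[10]=23  'ce'
  #11 SA[11]=4  'daeddebbbdeeefcaeeece'
  #12 SA[12]=7  'ddebbbdeeefcaeeece'
  #13 SA[13]=8  'debbbdeeefcaeeece'
  #14 SA[14]=13  'deeefcaeeece'
  #15 SA[15]=24  'e'
  #16 SA[16]=9  'ebbbdeeefcaeeece'
  #17 SA[17]=22  'ece'
  #18 SA[18]=6  'eddebbbdeeefcaeeece'
  #19 SA[19]=21  'eece'
  #20 SA[20]=20  'eeece'
  #21 SA[21]=14  'eeefcaeeece'
  #22 SA[22]=15  'eefcaeeece'
  #23 SA[23]=16  'efcaeeece'
  #24 SA[24]=17  'fcaeeece'

SA = [2, 0, 3, 5, 19, 10, 11, 12, 1, 18, 23, 4, 7, 8, 13, 24, 9, 22, 6, 21, 20, 14, 15, 16, 17]
i: (SA[i-1],SA[i]) lcp shared
  1: (2,0) 1 'a'
  2: (0,3) 1 'a'
  3: (3,5) 1 'a'
  4: (5,19) 2 'ae'
  5: (19,10) 0 ''
  6: (10,11) 2 'bb'
  7: (11,12) 1 'b'
  8: (12,1) 0 ''
  9: (1,18) 2 'ca'
  10: (18,23) 1 'c'
  11: (23,4) 0 ''
  12: (4,7) 1 'd'
  13: (7,8) 1 'd'
  14: (8,13) 2 'de'
  15: (13,24) 0 ''
  16: (24,9) 1 'e'
  17: (9,22) 1 'e'
  18: (22,6) 1 'e'
  19: (6,21) 1 'e'
  20: (21,20) 2 'ee'
  21: (20,14) 3 'eee'
  22: (14,15) 2 'ee'
  23: (15,16) 1 'e'
  24: (16,17) 0 ''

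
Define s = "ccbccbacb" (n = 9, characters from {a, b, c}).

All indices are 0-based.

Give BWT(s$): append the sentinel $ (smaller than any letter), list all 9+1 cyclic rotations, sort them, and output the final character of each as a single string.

bbcccaccb$

rank  rotation    last
    0  $ccbccbacb  b
    1  acb$ccbccb  b
    2  b$ccbccbac  c
    3  bacb$ccbcc  c
    4  bccbacb$cc  c
    5  cb$ccbccba  a
    6  cbacb$ccbc  c
    7  cbccbacb$c  c
    8  ccbacb$ccb  b
    9  ccbccbacb$  $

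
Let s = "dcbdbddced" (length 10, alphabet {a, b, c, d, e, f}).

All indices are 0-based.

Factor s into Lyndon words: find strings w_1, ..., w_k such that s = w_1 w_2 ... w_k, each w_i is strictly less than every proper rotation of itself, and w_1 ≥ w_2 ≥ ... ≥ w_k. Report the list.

emit factor 1: 'd' (i=0, period=1)
emit factor 2: 'c' (i=1, period=1)
emit factor 3: 'bdbddced' (i=2, period=8)

["d", "c", "bdbddced"]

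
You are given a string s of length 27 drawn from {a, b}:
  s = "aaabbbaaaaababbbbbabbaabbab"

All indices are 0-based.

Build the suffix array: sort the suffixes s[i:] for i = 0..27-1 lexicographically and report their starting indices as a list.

[6, 7, 8, 0, 9, 21, 1, 25, 10, 18, 22, 2, 12, 26, 5, 20, 24, 17, 11, 4, 19, 23, 16, 3, 15, 14, 13]

rank→(start, suffix):
  0 → (6, 'aaaaababbbbbabbaabbab')
  1 → (7, 'aaaababbbbbabbaabbab')
  2 → (8, 'aaababbbbbabbaabbab')
  3 → (0, 'aaabbbaaaaababbbbbabbaabbab')
  4 → (9, 'aababbbbbabbaabbab')
  5 → (21, 'aabbab')
  6 → (1, 'aabbbaaaaababbbbbabbaabbab')
  7 → (25, 'ab')
  8 → (10, 'ababbbbbabbaabbab')
  9 → (18, 'abbaabbab')
  10 → (22, 'abbab')
  11 → (2, 'abbbaaaaababbbbbabbaabbab')
  12 → (12, 'abbbbbabbaabbab')
  13 → (26, 'b')
  14 → (5, 'baaaaababbbbbabbaabbab')
  15 → (20, 'baabbab')
  16 → (24, 'bab')
  17 → (17, 'babbaabbab')
  18 → (11, 'babbbbbabbaabbab')
  19 → (4, 'bbaaaaababbbbbabbaabbab')
  20 → (19, 'bbaabbab')
  21 → (23, 'bbab')
  22 → (16, 'bbabbaabbab')
  23 → (3, 'bbbaaaaababbbbbabbaabbab')
  24 → (15, 'bbbabbaabbab')
  25 → (14, 'bbbbabbaabbab')
  26 → (13, 'bbbbbabbaabbab')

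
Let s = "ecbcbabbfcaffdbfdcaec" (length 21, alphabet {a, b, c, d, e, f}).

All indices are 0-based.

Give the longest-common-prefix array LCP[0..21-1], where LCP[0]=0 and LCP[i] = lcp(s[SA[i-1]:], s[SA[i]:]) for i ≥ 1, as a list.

rank | idx | suffix
   0 |   5 | abbfcaffdbfdcaec
   1 |  18 | aec
   2 |  10 | affdbfdcaec
   3 |   4 | babbfcaffdbfdcaec
   4 |   6 | bbfcaffdbfdcaec
   5 |   2 | bcbabbfcaffdbfdcaec
   6 |   7 | bfcaffdbfdcaec
   7 |  14 | bfdcaec
   8 |  20 | c
   9 |  17 | caec
  10 |   9 | caffdbfdcaec
  11 |   3 | cbabbfcaffdbfdcaec
  12 |   1 | cbcbabbfcaffdbfdcaec
  13 |  13 | dbfdcaec
  14 |  16 | dcaec
  15 |  19 | ec
  16 |   0 | ecbcbabbfcaffdbfdcaec
  17 |   8 | fcaffdbfdcaec
  18 |  12 | fdbfdcaec
  19 |  15 | fdcaec
  20 |  11 | ffdbfdcaec

SA = [5, 18, 10, 4, 6, 2, 7, 14, 20, 17, 9, 3, 1, 13, 16, 19, 0, 8, 12, 15, 11]
i: (SA[i-1],SA[i]) lcp shared
  1: (5,18) 1 'a'
  2: (18,10) 1 'a'
  3: (10,4) 0 ''
  4: (4,6) 1 'b'
  5: (6,2) 1 'b'
  6: (2,7) 1 'b'
  7: (7,14) 2 'bf'
  8: (14,20) 0 ''
  9: (20,17) 1 'c'
  10: (17,9) 2 'ca'
  11: (9,3) 1 'c'
  12: (3,1) 2 'cb'
  13: (1,13) 0 ''
  14: (13,16) 1 'd'
  15: (16,19) 0 ''
  16: (19,0) 2 'ec'
  17: (0,8) 0 ''
  18: (8,12) 1 'f'
  19: (12,15) 2 'fd'
  20: (15,11) 1 'f'

[0, 1, 1, 0, 1, 1, 1, 2, 0, 1, 2, 1, 2, 0, 1, 0, 2, 0, 1, 2, 1]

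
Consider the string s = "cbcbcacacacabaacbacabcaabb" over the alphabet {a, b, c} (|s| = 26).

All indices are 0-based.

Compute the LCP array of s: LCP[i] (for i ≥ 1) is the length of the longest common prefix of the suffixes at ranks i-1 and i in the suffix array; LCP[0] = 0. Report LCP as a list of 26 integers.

[0, 2, 1, 2, 2, 1, 4, 3, 5, 2, 0, 1, 2, 1, 1, 3, 2, 0, 2, 3, 2, 4, 6, 1, 2, 3]

rank→(start, suffix):
  0 → (22, 'aabb')
  1 → (13, 'aacbacabcaabb')
  2 → (11, 'abaacbacabcaabb')
  3 → (23, 'abb')
  4 → (19, 'abcaabb')
  5 → (9, 'acabaacbacabcaabb')
  6 → (17, 'acabcaabb')
  7 → (7, 'acacabaacbacabcaabb')
  8 → (5, 'acacacabaacbacabcaabb')
  9 → (14, 'acbacabcaabb')
  10 → (25, 'b')
  11 → (12, 'baacbacabcaabb')
  12 → (16, 'bacabcaabb')
  13 → (24, 'bb')
  14 → (20, 'bcaabb')
  15 → (3, 'bcacacacabaacbacabcaabb')
  16 → (1, 'bcbcacacacabaacbacabcaabb')
  17 → (21, 'caabb')
  18 → (10, 'cabaacbacabcaabb')
  19 → (18, 'cabcaabb')
  20 → (8, 'cacabaacbacabcaabb')
  21 → (6, 'cacacabaacbacabcaabb')
  22 → (4, 'cacacacabaacbacabcaabb')
  23 → (15, 'cbacabcaabb')
  24 → (2, 'cbcacacacabaacbacabcaabb')
  25 → (0, 'cbcbcacacacabaacbacabcaabb')

SA = [22, 13, 11, 23, 19, 9, 17, 7, 5, 14, 25, 12, 16, 24, 20, 3, 1, 21, 10, 18, 8, 6, 4, 15, 2, 0]
rank  pair      lcp
   1  s[22:],s[13:]  2  'aa'
   2  s[13:],s[11:]  1  'a'
   3  s[11:],s[23:]  2  'ab'
   4  s[23:],s[19:]  2  'ab'
   5  s[19:],s[9:]  1  'a'
   6  s[9:],s[17:]  4  'acab'
   7  s[17:],s[7:]  3  'aca'
   8  s[7:],s[5:]  5  'acaca'
   9  s[5:],s[14:]  2  'ac'
  10  s[14:],s[25:]  0  ''
  11  s[25:],s[12:]  1  'b'
  12  s[12:],s[16:]  2  'ba'
  13  s[16:],s[24:]  1  'b'
  14  s[24:],s[20:]  1  'b'
  15  s[20:],s[3:]  3  'bca'
  16  s[3:],s[1:]  2  'bc'
  17  s[1:],s[21:]  0  ''
  18  s[21:],s[10:]  2  'ca'
  19  s[10:],s[18:]  3  'cab'
  20  s[18:],s[8:]  2  'ca'
  21  s[8:],s[6:]  4  'caca'
  22  s[6:],s[4:]  6  'cacaca'
  23  s[4:],s[15:]  1  'c'
  24  s[15:],s[2:]  2  'cb'
  25  s[2:],s[0:]  3  'cbc'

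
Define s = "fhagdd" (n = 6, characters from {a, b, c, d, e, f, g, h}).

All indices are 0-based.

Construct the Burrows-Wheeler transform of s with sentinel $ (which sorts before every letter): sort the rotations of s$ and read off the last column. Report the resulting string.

rank  rotation last
    0  $fhagdd  d
    1  agdd$fh  h
    2  d$fhagd  d
    3  dd$fhag  g
    4  fhagdd$  $
    5  gdd$fha  a
    6  hagdd$f  f

dhdg$af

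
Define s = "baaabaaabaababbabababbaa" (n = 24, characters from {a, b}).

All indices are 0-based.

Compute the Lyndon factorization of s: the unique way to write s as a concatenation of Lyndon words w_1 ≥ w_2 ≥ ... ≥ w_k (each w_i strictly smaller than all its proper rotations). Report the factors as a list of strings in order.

emit factor 1: 'b' (i=0, period=1)
emit factor 2: 'aaabaaabaababbabababb' (i=1, period=21)
emit factor 3: 'a' (i=22, period=1)
emit factor 4: 'a' (i=23, period=1)

["b", "aaabaaabaababbabababb", "a", "a"]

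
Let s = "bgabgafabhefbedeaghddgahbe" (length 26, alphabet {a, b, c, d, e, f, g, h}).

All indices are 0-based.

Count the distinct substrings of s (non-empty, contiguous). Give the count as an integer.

rank | idx | suffix
   0 |   2 | abgafabhefbedeaghddgahbe
   1 |   7 | abhefbedeaghddgahbe
   2 |   5 | afabhefbedeaghddgahbe
   3 |  16 | aghddgahbe
   4 |  22 | ahbe
   5 |  24 | be
   6 |  12 | bedeaghddgahbe
   7 |   0 | bgabgafabhefbedeaghddgahbe
   8 |   3 | bgafabhefbedeaghddgahbe
   9 |   8 | bhefbedeaghddgahbe
  10 |  19 | ddgahbe
  11 |  14 | deaghddgahbe
  12 |  20 | dgahbe
  13 |  25 | e
  14 |  15 | eaghddgahbe
  15 |  13 | edeaghddgahbe
  16 |  10 | efbedeaghddgahbe
  17 |   6 | fabhefbedeaghddgahbe
  18 |  11 | fbedeaghddgahbe
  19 |   1 | gabgafabhefbedeaghddgahbe
  20 |   4 | gafabhefbedeaghddgahbe
  21 |  21 | gahbe
  22 |  17 | ghddgahbe
  23 |  23 | hbe
  24 |  18 | hddgahbe
  25 |   9 | hefbedeaghddgahbe

SA = [2, 7, 5, 16, 22, 24, 12, 0, 3, 8, 19, 14, 20, 25, 15, 13, 10, 6, 11, 1, 4, 21, 17, 23, 18, 9]
rank  pair      lcp
   1  s[2:],s[7:]  2  'ab'
   2  s[7:],s[5:]  1  'a'
   3  s[5:],s[16:]  1  'a'
   4  s[16:],s[22:]  1  'a'
   5  s[22:],s[24:]  0  ''
   6  s[24:],s[12:]  2  'be'
   7  s[12:],s[0:]  1  'b'
   8  s[0:],s[3:]  3  'bga'
   9  s[3:],s[8:]  1  'b'
  10  s[8:],s[19:]  0  ''
  11  s[19:],s[14:]  1  'd'
  12  s[14:],s[20:]  1  'd'
  13  s[20:],s[25:]  0  ''
  14  s[25:],s[15:]  1  'e'
  15  s[15:],s[13:]  1  'e'
  16  s[13:],s[10:]  1  'e'
  17  s[10:],s[6:]  0  ''
  18  s[6:],s[11:]  1  'f'
  19  s[11:],s[1:]  0  ''
  20  s[1:],s[4:]  2  'ga'
  21  s[4:],s[21:]  2  'ga'
  22  s[21:],s[17:]  1  'g'
  23  s[17:],s[23:]  0  ''
  24  s[23:],s[18:]  1  'h'
  25  s[18:],s[9:]  1  'h'

n(n+1)/2 = 26·27/2 = 351
Σ LCP = 0 + 2 + 1 + 1 + 1 + 0 + 2 + 1 + 3 + 1 + 0 + 1 + 1 + 0 + 1 + 1 + 1 + 0 + 1 + 0 + 2 + 2 + 1 + 0 + 1 + 1 = 25
distinct = 351 − 25 = 326

326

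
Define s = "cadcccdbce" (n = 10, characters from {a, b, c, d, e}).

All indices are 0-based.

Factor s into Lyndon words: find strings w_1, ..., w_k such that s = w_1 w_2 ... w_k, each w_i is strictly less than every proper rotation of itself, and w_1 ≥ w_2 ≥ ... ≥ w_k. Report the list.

["c", "adcccdbce"]

emit factor 1: 'c' (i=0, period=1)
emit factor 2: 'adcccdbce' (i=1, period=9)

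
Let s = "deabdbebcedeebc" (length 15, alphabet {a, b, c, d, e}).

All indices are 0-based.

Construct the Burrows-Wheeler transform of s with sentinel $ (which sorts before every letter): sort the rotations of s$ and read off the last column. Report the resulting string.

ceeeadbbb$edebcd

rank  rotation          last
    0  $deabdbebcedeebc  c
    1  abdbebcedeebc$de  e
    2  bc$deabdbebcedee  e
    3  bcedeebc$deabdbe  e
    4  bdbebcedeebc$dea  a
    5  bebcedeebc$deabd  d
    6  c$deabdbebcedeeb  b
    7  cedeebc$deabdbeb  b
    8  dbebcedeebc$deab  b
    9  deabdbebcedeebc$  $
   10  deebc$deabdbebce  e
   11  eabdbebcedeebc$d  d
   12  ebc$deabdbebcede  e
   13  ebcedeebc$deabdb  b
   14  edeebc$deabdbebc  c
   15  eebc$deabdbebced  d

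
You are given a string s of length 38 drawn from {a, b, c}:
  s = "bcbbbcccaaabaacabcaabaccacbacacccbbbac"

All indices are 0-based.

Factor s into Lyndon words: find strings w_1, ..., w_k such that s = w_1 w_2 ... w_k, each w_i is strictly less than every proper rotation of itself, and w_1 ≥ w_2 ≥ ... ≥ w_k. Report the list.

emit factor 1: 'bc' (i=0, period=2)
emit factor 2: 'bbbccc' (i=2, period=6)
emit factor 3: 'aaabaacabcaabaccacbacacccbbbac' (i=8, period=30)

["bc", "bbbccc", "aaabaacabcaabaccacbacacccbbbac"]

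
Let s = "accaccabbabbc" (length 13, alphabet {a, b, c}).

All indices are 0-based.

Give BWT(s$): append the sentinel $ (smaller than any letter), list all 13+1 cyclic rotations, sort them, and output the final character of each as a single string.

rank  rotation        last
    0  $accaccabbabbc  c
    1  abbabbc$accacc  c
    2  abbc$accaccabb  b
    3  accabbabbc$acc  c
    4  accaccabbabbc$  $
    5  babbc$accaccab  b
    6  bbabbc$accacca  a
    7  bbc$accaccabba  a
    8  bc$accaccabbab  b
    9  c$accaccabbabb  b
   10  cabbabbc$accac  c
   11  caccabbabbc$ac  c
   12  ccabbabbc$acca  a
   13  ccaccabbabbc$a  a

ccbc$baabbccaa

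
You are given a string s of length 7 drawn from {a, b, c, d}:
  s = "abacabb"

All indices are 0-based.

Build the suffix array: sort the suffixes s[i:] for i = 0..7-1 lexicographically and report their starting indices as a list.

rank→(start, suffix):
  0 → (0, 'abacabb')
  1 → (4, 'abb')
  2 → (2, 'acabb')
  3 → (6, 'b')
  4 → (1, 'bacabb')
  5 → (5, 'bb')
  6 → (3, 'cabb')

[0, 4, 2, 6, 1, 5, 3]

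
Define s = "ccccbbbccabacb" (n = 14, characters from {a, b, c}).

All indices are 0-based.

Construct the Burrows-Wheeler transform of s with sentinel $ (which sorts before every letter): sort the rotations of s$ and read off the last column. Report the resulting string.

bcbcacbbcacbcc$

rank  rotation         last
    0  $ccccbbbccabacb  b
    1  abacb$ccccbbbcc  c
    2  acb$ccccbbbccab  b
    3  b$ccccbbbccabac  c
    4  bacb$ccccbbbcca  a
    5  bbbccabacb$cccc  c
    6  bbccabacb$ccccb  b
    7  bccabacb$ccccbb  b
    8  cabacb$ccccbbbc  c
    9  cb$ccccbbbccaba  a
   10  cbbbccabacb$ccc  c
   11  ccabacb$ccccbbb  b
   12  ccbbbccabacb$cc  c
   13  cccbbbccabacb$c  c
   14  ccccbbbccabacb$  $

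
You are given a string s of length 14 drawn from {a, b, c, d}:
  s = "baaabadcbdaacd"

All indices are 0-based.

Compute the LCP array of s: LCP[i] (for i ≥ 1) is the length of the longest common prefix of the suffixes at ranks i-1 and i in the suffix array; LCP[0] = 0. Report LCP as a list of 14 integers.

sorted suffixes:
  #0 SA[0]=1  'aaabadcbdaacd'
  #1 SA[1]=2  'aabadcbdaacd'
  #2 SA[2]=10  'aacd'
  #3 SA[3]=3  'abadcbdaacd'
  #4 SA[4]=11  'acd'
  #5 SA[5]=5  'adcbdaacd'
  #6 SA[6]=0  'baaabadcbdaacd'
  #7 SA[7]=4  'badcbdaacd'
  #8 SA[8]=8  'bdaacd'
  #9 SA[9]=7  'cbdaacd'
  #10 SA[10]=12  'cd'
  #11 SA[11]=13  'd'
  #12 SA[12]=9  'daacd'
  #13 SA[13]=6  'dcbdaacd'

SA = [1, 2, 10, 3, 11, 5, 0, 4, 8, 7, 12, 13, 9, 6]
rank  pair      lcp
   1  s[1:],s[2:]  2  'aa'
   2  s[2:],s[10:]  2  'aa'
   3  s[10:],s[3:]  1  'a'
   4  s[3:],s[11:]  1  'a'
   5  s[11:],s[5:]  1  'a'
   6  s[5:],s[0:]  0  ''
   7  s[0:],s[4:]  2  'ba'
   8  s[4:],s[8:]  1  'b'
   9  s[8:],s[7:]  0  ''
  10  s[7:],s[12:]  1  'c'
  11  s[12:],s[13:]  0  ''
  12  s[13:],s[9:]  1  'd'
  13  s[9:],s[6:]  1  'd'

[0, 2, 2, 1, 1, 1, 0, 2, 1, 0, 1, 0, 1, 1]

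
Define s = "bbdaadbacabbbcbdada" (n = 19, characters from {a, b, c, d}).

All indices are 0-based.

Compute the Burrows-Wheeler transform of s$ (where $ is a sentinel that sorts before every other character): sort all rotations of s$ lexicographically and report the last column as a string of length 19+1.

rank  rotation              last
    0  $bbdaadbacabbbcbdada  a
    1  a$bbdaadbacabbbcbdad  d
    2  aadbacabbbcbdada$bbd  d
    3  abbbcbdada$bbdaadbac  c
    4  acabbbcbdada$bbdaadb  b
    5  ada$bbdaadbacabbbcbd  d
    6  adbacabbbcbdada$bbda  a
    7  bacabbbcbdada$bbdaad  d
    8  bbbcbdada$bbdaadbaca  a
    9  bbcbdada$bbdaadbacab  b
   10  bbdaadbacabbbcbdada$  $
   11  bcbdada$bbdaadbacabb  b
   12  bdaadbacabbbcbdada$b  b
   13  bdada$bbdaadbacabbbc  c
   14  cabbbcbdada$bbdaadba  a
   15  cbdada$bbdaadbacabbb  b
   16  da$bbdaadbacabbbcbda  a
   17  daadbacabbbcbdada$bb  b
   18  dada$bbdaadbacabbbcb  b
   19  dbacabbbcbdada$bbdaa  a

addcbdadab$bbcababba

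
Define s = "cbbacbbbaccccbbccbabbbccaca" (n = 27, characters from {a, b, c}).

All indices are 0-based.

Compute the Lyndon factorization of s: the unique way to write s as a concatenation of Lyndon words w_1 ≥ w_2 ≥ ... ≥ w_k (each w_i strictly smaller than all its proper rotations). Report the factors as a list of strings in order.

["c", "b", "b", "acbbbaccccbbccb", "abbbccac", "a"]

emit factor 1: 'c' (i=0, period=1)
emit factor 2: 'b' (i=1, period=1)
emit factor 3: 'b' (i=2, period=1)
emit factor 4: 'acbbbaccccbbccb' (i=3, period=15)
emit factor 5: 'abbbccac' (i=18, period=8)
emit factor 6: 'a' (i=26, period=1)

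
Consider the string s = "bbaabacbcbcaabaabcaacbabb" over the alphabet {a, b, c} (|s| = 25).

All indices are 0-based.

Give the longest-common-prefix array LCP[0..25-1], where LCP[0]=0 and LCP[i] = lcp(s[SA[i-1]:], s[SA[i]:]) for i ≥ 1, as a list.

sorted suffixes:
  #0 SA[0]=11  'aabaabcaacbabb'
  #1 SA[1]=2  'aabacbcbcaabaabcaacbabb'
  #2 SA[2]=14  'aabcaacbabb'
  #3 SA[3]=18  'aacbabb'
  #4 SA[4]=12  'abaabcaacbabb'
  #5 SA[5]=3  'abacbcbcaabaabcaacbabb'
  #6 SA[6]=22  'abb'
  #7 SA[7]=15  'abcaacbabb'
  #8 SA[8]=19  'acbabb'
  #9 SA[9]=5  'acbcbcaabaabcaacbabb'
  #10 SA[10]=24  'b'
  #11 SA[11]=1  'baabacbcbcaabaabcaacbabb'
  #12 SA[12]=13  'baabcaacbabb'
  #13 SA[13]=21  'babb'
  #14 SA[14]=4  'bacbcbcaabaabcaacbabb'
  #15 SA[15]=23  'bb'
  #16 SA[16]=0  'bbaabacbcbcaabaabcaacbabb'
  #17 SA[17]=9  'bcaabaabcaacbabb'
  #18 SA[18]=16  'bcaacbabb'
  #19 SA[19]=7  'bcbcaabaabcaacbabb'
  #20 SA[20]=10  'caabaabcaacbabb'
  #21 SA[21]=17  'caacbabb'
  #22 SA[22]=20  'cbabb'
  #23 SA[23]=8  'cbcaabaabcaacbabb'
  #24 SA[24]=6  'cbcbcaabaabcaacbabb'

SA = [11, 2, 14, 18, 12, 3, 22, 15, 19, 5, 24, 1, 13, 21, 4, 23, 0, 9, 16, 7, 10, 17, 20, 8, 6]
i: (SA[i-1],SA[i]) lcp shared
  1: (11,2) 4 'aaba'
  2: (2,14) 3 'aab'
  3: (14,18) 2 'aa'
  4: (18,12) 1 'a'
  5: (12,3) 3 'aba'
  6: (3,22) 2 'ab'
  7: (22,15) 2 'ab'
  8: (15,19) 1 'a'
  9: (19,5) 3 'acb'
  10: (5,24) 0 ''
  11: (24,1) 1 'b'
  12: (1,13) 4 'baab'
  13: (13,21) 2 'ba'
  14: (21,4) 2 'ba'
  15: (4,23) 1 'b'
  16: (23,0) 2 'bb'
  17: (0,9) 1 'b'
  18: (9,16) 4 'bcaa'
  19: (16,7) 2 'bc'
  20: (7,10) 0 ''
  21: (10,17) 3 'caa'
  22: (17,20) 1 'c'
  23: (20,8) 2 'cb'
  24: (8,6) 3 'cbc'

[0, 4, 3, 2, 1, 3, 2, 2, 1, 3, 0, 1, 4, 2, 2, 1, 2, 1, 4, 2, 0, 3, 1, 2, 3]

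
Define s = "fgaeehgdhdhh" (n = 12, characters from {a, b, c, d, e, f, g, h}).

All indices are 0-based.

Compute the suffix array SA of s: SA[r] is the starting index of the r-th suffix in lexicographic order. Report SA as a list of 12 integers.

[2, 7, 9, 3, 4, 0, 1, 6, 11, 8, 5, 10]

sorted suffixes:
  #0 SA[0]=2  'aeehgdhdhh'
  #1 SA[1]=7  'dhdhh'
  #2 SA[2]=9  'dhh'
  #3 SA[3]=3  'eehgdhdhh'
  #4 SA[4]=4  'ehgdhdhh'
  #5 SA[5]=0  'fgaeehgdhdhh'
  #6 SA[6]=1  'gaeehgdhdhh'
  #7 SA[7]=6  'gdhdhh'
  #8 SA[8]=11  'h'
  #9 SA[9]=8  'hdhh'
  #10 SA[10]=5  'hgdhdhh'
  #11 SA[11]=10  'hh'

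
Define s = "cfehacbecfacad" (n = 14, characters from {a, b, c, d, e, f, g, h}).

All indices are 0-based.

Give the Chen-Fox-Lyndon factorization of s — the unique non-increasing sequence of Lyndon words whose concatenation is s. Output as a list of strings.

["cfeh", "acbecf", "acad"]

emit factor 1: 'cfeh' (i=0, period=4)
emit factor 2: 'acbecf' (i=4, period=6)
emit factor 3: 'acad' (i=10, period=4)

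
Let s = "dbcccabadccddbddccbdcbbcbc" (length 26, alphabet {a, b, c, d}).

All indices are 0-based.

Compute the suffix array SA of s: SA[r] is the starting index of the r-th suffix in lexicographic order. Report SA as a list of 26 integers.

rank | idx | suffix
   0 |   5 | abadccddbddccbdcbbcbc
   1 |   7 | adccddbddccbdcbbcbc
   2 |   6 | badccddbddccbdcbbcbc
   3 |  21 | bbcbc
   4 |  24 | bc
   5 |  22 | bcbc
   6 |   1 | bcccabadccddbddccbdcbbcbc
   7 |  18 | bdcbbcbc
   8 |  13 | bddccbdcbbcbc
   9 |  25 | c
  10 |   4 | cabadccddbddccbdcbbcbc
  11 |  20 | cbbcbc
  12 |  23 | cbc
  13 |  17 | cbdcbbcbc
  14 |   3 | ccabadccddbddccbdcbbcbc
  15 |  16 | ccbdcbbcbc
  16 |   2 | cccabadccddbddccbdcbbcbc
  17 |   9 | ccddbddccbdcbbcbc
  18 |  10 | cddbddccbdcbbcbc
  19 |   0 | dbcccabadccddbddccbdcbbcbc
  20 |  12 | dbddccbdcbbcbc
  21 |  19 | dcbbcbc
  22 |  15 | dccbdcbbcbc
  23 |   8 | dccddbddccbdcbbcbc
  24 |  11 | ddbddccbdcbbcbc
  25 |  14 | ddccbdcbbcbc

[5, 7, 6, 21, 24, 22, 1, 18, 13, 25, 4, 20, 23, 17, 3, 16, 2, 9, 10, 0, 12, 19, 15, 8, 11, 14]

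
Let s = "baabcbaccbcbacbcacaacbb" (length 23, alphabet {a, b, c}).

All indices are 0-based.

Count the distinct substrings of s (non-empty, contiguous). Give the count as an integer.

235

rank→(start, suffix):
  0 → (1, 'aabcbaccbcbacbcacaacbb')
  1 → (18, 'aacbb')
  2 → (2, 'abcbaccbcbacbcacaacbb')
  3 → (16, 'acaacbb')
  4 → (19, 'acbb')
  5 → (12, 'acbcacaacbb')
  6 → (6, 'accbcbacbcacaacbb')
  7 → (22, 'b')
  8 → (0, 'baabcbaccbcbacbcacaacbb')
  9 → (11, 'bacbcacaacbb')
  10 → (5, 'baccbcbacbcacaacbb')
  11 → (21, 'bb')
  12 → (14, 'bcacaacbb')
  13 → (9, 'bcbacbcacaacbb')
  14 → (3, 'bcbaccbcbacbcacaacbb')
  15 → (17, 'caacbb')
  16 → (15, 'cacaacbb')
  17 → (10, 'cbacbcacaacbb')
  18 → (4, 'cbaccbcbacbcacaacbb')
  19 → (20, 'cbb')
  20 → (13, 'cbcacaacbb')
  21 → (8, 'cbcbacbcacaacbb')
  22 → (7, 'ccbcbacbcacaacbb')

SA = [1, 18, 2, 16, 19, 12, 6, 22, 0, 11, 5, 21, 14, 9, 3, 17, 15, 10, 4, 20, 13, 8, 7]
[i] adj suffixes → lcp
  [1] 1/18 → 2 ('aa')
  [2] 18/2 → 1 ('a')
  [3] 2/16 → 1 ('a')
  [4] 16/19 → 2 ('ac')
  [5] 19/12 → 3 ('acb')
  [6] 12/6 → 2 ('ac')
  [7] 6/22 → 0 ('')
  [8] 22/0 → 1 ('b')
  [9] 0/11 → 2 ('ba')
  [10] 11/5 → 3 ('bac')
  [11] 5/21 → 1 ('b')
  [12] 21/14 → 1 ('b')
  [13] 14/9 → 2 ('bc')
  [14] 9/3 → 5 ('bcbac')
  [15] 3/17 → 0 ('')
  [16] 17/15 → 2 ('ca')
  [17] 15/10 → 1 ('c')
  [18] 10/4 → 4 ('cbac')
  [19] 4/20 → 2 ('cb')
  [20] 20/13 → 2 ('cb')
  [21] 13/8 → 3 ('cbc')
  [22] 8/7 → 1 ('c')

n(n+1)/2 = 23·24/2 = 276
Σ LCP = 0 + 2 + 1 + 1 + 2 + 3 + 2 + 0 + 1 + 2 + 3 + 1 + 1 + 2 + 5 + 0 + 2 + 1 + 4 + 2 + 2 + 3 + 1 = 41
distinct = 276 − 41 = 235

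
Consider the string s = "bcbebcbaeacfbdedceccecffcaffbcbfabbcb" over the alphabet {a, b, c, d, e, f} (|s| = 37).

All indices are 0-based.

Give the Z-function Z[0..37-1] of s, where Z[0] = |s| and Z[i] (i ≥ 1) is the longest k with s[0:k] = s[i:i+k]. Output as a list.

[37, 0, 1, 0, 3, 0, 1, 0, 0, 0, 0, 0, 1, 0, 0, 0, 0, 0, 0, 0, 0, 0, 0, 0, 0, 0, 0, 0, 3, 0, 1, 0, 0, 1, 3, 0, 1]

Z[0]=37
i=1: fresh scan; Z[1]=0
i=2: fresh scan; Z[2]=1 extend→box=[2,3)
i=3: fresh scan; Z[3]=0
i=4: fresh scan; Z[4]=3 extend→box=[4,7)
i=5: min(r-i=2, Z[1]=0)=0; Z[5]=0
i=6: min(r-i=1, Z[2]=1)=1; Z[6]=1
i=7: fresh scan; Z[7]=0
i=8: fresh scan; Z[8]=0
i=9: fresh scan; Z[9]=0
i=10: fresh scan; Z[10]=0
i=11: fresh scan; Z[11]=0
i=12: fresh scan; Z[12]=1 extend→box=[12,13)
i=13: fresh scan; Z[13]=0
i=14: fresh scan; Z[14]=0
i=15: fresh scan; Z[15]=0
i=16: fresh scan; Z[16]=0
i=17: fresh scan; Z[17]=0
i=18: fresh scan; Z[18]=0
i=19: fresh scan; Z[19]=0
i=20: fresh scan; Z[20]=0
i=21: fresh scan; Z[21]=0
i=22: fresh scan; Z[22]=0
i=23: fresh scan; Z[23]=0
i=24: fresh scan; Z[24]=0
i=25: fresh scan; Z[25]=0
i=26: fresh scan; Z[26]=0
i=27: fresh scan; Z[27]=0
i=28: fresh scan; Z[28]=3 extend→box=[28,31)
i=29: min(r-i=2, Z[1]=0)=0; Z[29]=0
i=30: min(r-i=1, Z[2]=1)=1; Z[30]=1
i=31: fresh scan; Z[31]=0
i=32: fresh scan; Z[32]=0
i=33: fresh scan; Z[33]=1 extend→box=[33,34)
i=34: fresh scan; Z[34]=3 extend→box=[34,37)
i=35: min(r-i=2, Z[1]=0)=0; Z[35]=0
i=36: min(r-i=1, Z[2]=1)=1; Z[36]=1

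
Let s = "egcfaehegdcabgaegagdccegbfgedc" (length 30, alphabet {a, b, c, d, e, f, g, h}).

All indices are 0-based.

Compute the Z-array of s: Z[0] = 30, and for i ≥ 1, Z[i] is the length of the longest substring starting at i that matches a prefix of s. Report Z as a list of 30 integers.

Z[0]=30
i=1: i≥r, start 0; Z[1]=0
i=2: i≥r, start 0; Z[2]=0
i=3: i≥r, start 0; Z[3]=0
i=4: i≥r, start 0; Z[4]=0
i=5: i≥r, start 0; Z[5]=1 scan→box=[5,6)
i=6: i≥r, start 0; Z[6]=0
i=7: i≥r, start 0; Z[7]=2 scan→box=[7,9)
i=8: min(r-i=1, Z[1]=0)=0; Z[8]=0
i=9: i≥r, start 0; Z[9]=0
i=10: i≥r, start 0; Z[10]=0
i=11: i≥r, start 0; Z[11]=0
i=12: i≥r, start 0; Z[12]=0
i=13: i≥r, start 0; Z[13]=0
i=14: i≥r, start 0; Z[14]=0
i=15: i≥r, start 0; Z[15]=2 scan→box=[15,17)
i=16: min(r-i=1, Z[1]=0)=0; Z[16]=0
i=17: i≥r, start 0; Z[17]=0
i=18: i≥r, start 0; Z[18]=0
i=19: i≥r, start 0; Z[19]=0
i=20: i≥r, start 0; Z[20]=0
i=21: i≥r, start 0; Z[21]=0
i=22: i≥r, start 0; Z[22]=2 scan→box=[22,24)
i=23: min(r-i=1, Z[1]=0)=0; Z[23]=0
i=24: i≥r, start 0; Z[24]=0
i=25: i≥r, start 0; Z[25]=0
i=26: i≥r, start 0; Z[26]=0
i=27: i≥r, start 0; Z[27]=1 scan→box=[27,28)
i=28: i≥r, start 0; Z[28]=0
i=29: i≥r, start 0; Z[29]=0

[30, 0, 0, 0, 0, 1, 0, 2, 0, 0, 0, 0, 0, 0, 0, 2, 0, 0, 0, 0, 0, 0, 2, 0, 0, 0, 0, 1, 0, 0]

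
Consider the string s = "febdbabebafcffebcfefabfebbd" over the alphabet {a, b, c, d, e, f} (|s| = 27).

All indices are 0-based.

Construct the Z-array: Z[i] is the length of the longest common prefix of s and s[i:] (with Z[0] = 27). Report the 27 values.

Z[0]=27
i=1: i≥r, start 0; Z[1]=0
i=2: i≥r, start 0; Z[2]=0
i=3: i≥r, start 0; Z[3]=0
i=4: i≥r, start 0; Z[4]=0
i=5: i≥r, start 0; Z[5]=0
i=6: i≥r, start 0; Z[6]=0
i=7: i≥r, start 0; Z[7]=0
i=8: i≥r, start 0; Z[8]=0
i=9: i≥r, start 0; Z[9]=0
i=10: i≥r, start 0; Z[10]=1 scan→box=[10,11)
i=11: i≥r, start 0; Z[11]=0
i=12: i≥r, start 0; Z[12]=1 scan→box=[12,13)
i=13: i≥r, start 0; Z[13]=3 scan→box=[13,16)
i=14: min(r-i=2, Z[1]=0)=0; Z[14]=0
i=15: min(r-i=1, Z[2]=0)=0; Z[15]=0
i=16: i≥r, start 0; Z[16]=0
i=17: i≥r, start 0; Z[17]=2 scan→box=[17,19)
i=18: min(r-i=1, Z[1]=0)=0; Z[18]=0
i=19: i≥r, start 0; Z[19]=1 scan→box=[19,20)
i=20: i≥r, start 0; Z[20]=0
i=21: i≥r, start 0; Z[21]=0
i=22: i≥r, start 0; Z[22]=3 scan→box=[22,25)
i=23: min(r-i=2, Z[1]=0)=0; Z[23]=0
i=24: min(r-i=1, Z[2]=0)=0; Z[24]=0
i=25: i≥r, start 0; Z[25]=0
i=26: i≥r, start 0; Z[26]=0

[27, 0, 0, 0, 0, 0, 0, 0, 0, 0, 1, 0, 1, 3, 0, 0, 0, 2, 0, 1, 0, 0, 3, 0, 0, 0, 0]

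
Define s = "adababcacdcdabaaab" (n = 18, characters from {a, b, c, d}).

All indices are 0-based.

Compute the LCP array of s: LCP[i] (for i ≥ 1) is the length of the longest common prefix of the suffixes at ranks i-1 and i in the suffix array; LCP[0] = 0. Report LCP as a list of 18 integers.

[0, 2, 1, 2, 3, 2, 1, 1, 0, 1, 2, 1, 0, 1, 2, 0, 4, 1]

sorted suffixes:
  #0 SA[0]=14  'aaab'
  #1 SA[1]=15  'aab'
  #2 SA[2]=16  'ab'
  #3 SA[3]=12  'abaaab'
  #4 SA[4]=2  'ababcacdcdabaaab'
  #5 SA[5]=4  'abcacdcdabaaab'
  #6 SA[6]=7  'acdcdabaaab'
  #7 SA[7]=0  'adababcacdcdabaaab'
  #8 SA[8]=17  'b'
  #9 SA[9]=13  'baaab'
  #10 SA[10]=3  'babcacdcdabaaab'
  #11 SA[11]=5  'bcacdcdabaaab'
  #12 SA[12]=6  'cacdcdabaaab'
  #13 SA[13]=10  'cdabaaab'
  #14 SA[14]=8  'cdcdabaaab'
  #15 SA[15]=11  'dabaaab'
  #16 SA[16]=1  'dababcacdcdabaaab'
  #17 SA[17]=9  'dcdabaaab'

SA = [14, 15, 16, 12, 2, 4, 7, 0, 17, 13, 3, 5, 6, 10, 8, 11, 1, 9]
rank  pair      lcp
   1  s[14:],s[15:]  2  'aa'
   2  s[15:],s[16:]  1  'a'
   3  s[16:],s[12:]  2  'ab'
   4  s[12:],s[2:]  3  'aba'
   5  s[2:],s[4:]  2  'ab'
   6  s[4:],s[7:]  1  'a'
   7  s[7:],s[0:]  1  'a'
   8  s[0:],s[17:]  0  ''
   9  s[17:],s[13:]  1  'b'
  10  s[13:],s[3:]  2  'ba'
  11  s[3:],s[5:]  1  'b'
  12  s[5:],s[6:]  0  ''
  13  s[6:],s[10:]  1  'c'
  14  s[10:],s[8:]  2  'cd'
  15  s[8:],s[11:]  0  ''
  16  s[11:],s[1:]  4  'daba'
  17  s[1:],s[9:]  1  'd'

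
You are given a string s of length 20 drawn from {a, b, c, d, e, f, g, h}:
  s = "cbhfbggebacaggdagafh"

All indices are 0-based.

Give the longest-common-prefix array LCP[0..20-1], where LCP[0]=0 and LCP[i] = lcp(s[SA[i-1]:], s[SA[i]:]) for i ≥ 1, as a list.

[0, 1, 1, 2, 0, 1, 1, 0, 1, 0, 0, 0, 1, 0, 1, 1, 1, 2, 0, 1]

rank→(start, suffix):
  0 → (9, 'acaggdagafh')
  1 → (17, 'afh')
  2 → (15, 'agafh')
  3 → (11, 'aggdagafh')
  4 → (8, 'bacaggdagafh')
  5 → (4, 'bggebacaggdagafh')
  6 → (1, 'bhfbggebacaggdagafh')
  7 → (10, 'caggdagafh')
  8 → (0, 'cbhfbggebacaggdagafh')
  9 → (14, 'dagafh')
  10 → (7, 'ebacaggdagafh')
  11 → (3, 'fbggebacaggdagafh')
  12 → (18, 'fh')
  13 → (16, 'gafh')
  14 → (13, 'gdagafh')
  15 → (6, 'gebacaggdagafh')
  16 → (12, 'ggdagafh')
  17 → (5, 'ggebacaggdagafh')
  18 → (19, 'h')
  19 → (2, 'hfbggebacaggdagafh')

SA = [9, 17, 15, 11, 8, 4, 1, 10, 0, 14, 7, 3, 18, 16, 13, 6, 12, 5, 19, 2]
rank  pair      lcp
   1  s[9:],s[17:]  1  'a'
   2  s[17:],s[15:]  1  'a'
   3  s[15:],s[11:]  2  'ag'
   4  s[11:],s[8:]  0  ''
   5  s[8:],s[4:]  1  'b'
   6  s[4:],s[1:]  1  'b'
   7  s[1:],s[10:]  0  ''
   8  s[10:],s[0:]  1  'c'
   9  s[0:],s[14:]  0  ''
  10  s[14:],s[7:]  0  ''
  11  s[7:],s[3:]  0  ''
  12  s[3:],s[18:]  1  'f'
  13  s[18:],s[16:]  0  ''
  14  s[16:],s[13:]  1  'g'
  15  s[13:],s[6:]  1  'g'
  16  s[6:],s[12:]  1  'g'
  17  s[12:],s[5:]  2  'gg'
  18  s[5:],s[19:]  0  ''
  19  s[19:],s[2:]  1  'h'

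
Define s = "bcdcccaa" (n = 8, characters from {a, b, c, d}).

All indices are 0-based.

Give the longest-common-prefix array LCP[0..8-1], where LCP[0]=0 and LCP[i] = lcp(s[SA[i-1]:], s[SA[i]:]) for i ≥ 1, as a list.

rank→(start, suffix):
  0 → (7, 'a')
  1 → (6, 'aa')
  2 → (0, 'bcdcccaa')
  3 → (5, 'caa')
  4 → (4, 'ccaa')
  5 → (3, 'cccaa')
  6 → (1, 'cdcccaa')
  7 → (2, 'dcccaa')

SA = [7, 6, 0, 5, 4, 3, 1, 2]
i: (SA[i-1],SA[i]) lcp shared
  1: (7,6) 1 'a'
  2: (6,0) 0 ''
  3: (0,5) 0 ''
  4: (5,4) 1 'c'
  5: (4,3) 2 'cc'
  6: (3,1) 1 'c'
  7: (1,2) 0 ''

[0, 1, 0, 0, 1, 2, 1, 0]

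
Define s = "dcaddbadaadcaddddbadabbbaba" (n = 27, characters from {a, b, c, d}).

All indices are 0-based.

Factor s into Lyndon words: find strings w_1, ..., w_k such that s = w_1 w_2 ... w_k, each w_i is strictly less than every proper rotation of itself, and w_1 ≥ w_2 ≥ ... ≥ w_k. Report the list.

["d", "c", "addb", "ad", "aadcaddddbadabbbab", "a"]

emit factor 1: 'd' (i=0, period=1)
emit factor 2: 'c' (i=1, period=1)
emit factor 3: 'addb' (i=2, period=4)
emit factor 4: 'ad' (i=6, period=2)
emit factor 5: 'aadcaddddbadabbbab' (i=8, period=18)
emit factor 6: 'a' (i=26, period=1)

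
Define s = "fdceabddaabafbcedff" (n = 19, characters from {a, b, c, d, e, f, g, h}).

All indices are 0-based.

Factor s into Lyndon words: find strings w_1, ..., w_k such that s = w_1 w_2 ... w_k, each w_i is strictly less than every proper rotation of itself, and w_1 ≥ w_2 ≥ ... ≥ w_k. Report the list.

["f", "d", "ce", "abdd", "aabafbcedff"]

emit factor 1: 'f' (i=0, period=1)
emit factor 2: 'd' (i=1, period=1)
emit factor 3: 'ce' (i=2, period=2)
emit factor 4: 'abdd' (i=4, period=4)
emit factor 5: 'aabafbcedff' (i=8, period=11)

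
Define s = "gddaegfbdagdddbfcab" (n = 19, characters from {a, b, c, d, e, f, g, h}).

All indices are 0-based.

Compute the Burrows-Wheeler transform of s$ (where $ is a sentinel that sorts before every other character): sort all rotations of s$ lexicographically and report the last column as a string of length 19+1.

rank  rotation              last
    0  $gddaegfbdagdddbfcab  b
    1  ab$gddaegfbdagdddbfc  c
    2  aegfbdagdddbfcab$gdd  d
    3  agdddbfcab$gddaegfbd  d
    4  b$gddaegfbdagdddbfca  a
    5  bdagdddbfcab$gddaegf  f
    6  bfcab$gddaegfbdagddd  d
    7  cab$gddaegfbdagdddbf  f
    8  daegfbdagdddbfcab$gd  d
    9  dagdddbfcab$gddaegfb  b
   10  dbfcab$gddaegfbdagdd  d
   11  ddaegfbdagdddbfcab$g  g
   12  ddbfcab$gddaegfbdagd  d
   13  dddbfcab$gddaegfbdag  g
   14  egfbdagdddbfcab$gdda  a
   15  fbdagdddbfcab$gddaeg  g
   16  fcab$gddaegfbdagdddb  b
   17  gddaegfbdagdddbfcab$  $
   18  gdddbfcab$gddaegfbda  a
   19  gfbdagdddbfcab$gddae  e

bcddafdfdbdgdgagb$ae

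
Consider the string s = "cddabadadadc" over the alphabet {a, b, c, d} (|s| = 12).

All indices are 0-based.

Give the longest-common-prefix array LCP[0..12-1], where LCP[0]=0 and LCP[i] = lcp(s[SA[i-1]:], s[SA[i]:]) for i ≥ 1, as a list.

[0, 1, 4, 2, 0, 0, 1, 0, 2, 3, 1, 1]

rank→(start, suffix):
  0 → (3, 'abadadadc')
  1 → (5, 'adadadc')
  2 → (7, 'adadc')
  3 → (9, 'adc')
  4 → (4, 'badadadc')
  5 → (11, 'c')
  6 → (0, 'cddabadadadc')
  7 → (2, 'dabadadadc')
  8 → (6, 'dadadc')
  9 → (8, 'dadc')
  10 → (10, 'dc')
  11 → (1, 'ddabadadadc')

SA = [3, 5, 7, 9, 4, 11, 0, 2, 6, 8, 10, 1]
[i] adj suffixes → lcp
  [1] 3/5 → 1 ('a')
  [2] 5/7 → 4 ('adad')
  [3] 7/9 → 2 ('ad')
  [4] 9/4 → 0 ('')
  [5] 4/11 → 0 ('')
  [6] 11/0 → 1 ('c')
  [7] 0/2 → 0 ('')
  [8] 2/6 → 2 ('da')
  [9] 6/8 → 3 ('dad')
  [10] 8/10 → 1 ('d')
  [11] 10/1 → 1 ('d')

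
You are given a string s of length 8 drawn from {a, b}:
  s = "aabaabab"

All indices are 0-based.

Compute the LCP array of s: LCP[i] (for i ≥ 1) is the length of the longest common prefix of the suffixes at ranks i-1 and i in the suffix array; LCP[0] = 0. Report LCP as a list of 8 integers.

rank→(start, suffix):
  0 → (0, 'aabaabab')
  1 → (3, 'aabab')
  2 → (6, 'ab')
  3 → (1, 'abaabab')
  4 → (4, 'abab')
  5 → (7, 'b')
  6 → (2, 'baabab')
  7 → (5, 'bab')

SA = [0, 3, 6, 1, 4, 7, 2, 5]
[i] adj suffixes → lcp
  [1] 0/3 → 4 ('aaba')
  [2] 3/6 → 1 ('a')
  [3] 6/1 → 2 ('ab')
  [4] 1/4 → 3 ('aba')
  [5] 4/7 → 0 ('')
  [6] 7/2 → 1 ('b')
  [7] 2/5 → 2 ('ba')

[0, 4, 1, 2, 3, 0, 1, 2]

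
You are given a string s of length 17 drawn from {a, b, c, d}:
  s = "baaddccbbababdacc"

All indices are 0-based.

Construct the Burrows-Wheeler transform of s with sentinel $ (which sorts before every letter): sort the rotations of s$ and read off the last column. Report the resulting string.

rank  rotation            last
    0  $baaddccbbababdacc  c
    1  aaddccbbababdacc$b  b
    2  ababdacc$baaddccbb  b
    3  abdacc$baaddccbbab  b
    4  acc$baaddccbbababd  d
    5  addccbbababdacc$ba  a
    6  baaddccbbababdacc$  $
    7  bababdacc$baaddccb  b
    8  babdacc$baaddccbba  a
    9  bbababdacc$baaddcc  c
   10  bdacc$baaddccbbaba  a
   11  c$baaddccbbababdac  c
   12  cbbababdacc$baaddc  c
   13  cc$baaddccbbababda  a
   14  ccbbababdacc$baadd  d
   15  dacc$baaddccbbabab  b
   16  dccbbababdacc$baad  d
   17  ddccbbababdacc$baa  a

cbbbda$bacaccadbda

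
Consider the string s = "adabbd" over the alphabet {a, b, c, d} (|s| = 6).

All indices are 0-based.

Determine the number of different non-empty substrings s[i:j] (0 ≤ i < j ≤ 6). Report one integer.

rank | idx | suffix
   0 |   2 | abbd
   1 |   0 | adabbd
   2 |   3 | bbd
   3 |   4 | bd
   4 |   5 | d
   5 |   1 | dabbd

SA = [2, 0, 3, 4, 5, 1]
[i] adj suffixes → lcp
  [1] 2/0 → 1 ('a')
  [2] 0/3 → 0 ('')
  [3] 3/4 → 1 ('b')
  [4] 4/5 → 0 ('')
  [5] 5/1 → 1 ('d')

n(n+1)/2 = 6·7/2 = 21
Σ LCP = 0 + 1 + 0 + 1 + 0 + 1 = 3
distinct = 21 − 3 = 18

18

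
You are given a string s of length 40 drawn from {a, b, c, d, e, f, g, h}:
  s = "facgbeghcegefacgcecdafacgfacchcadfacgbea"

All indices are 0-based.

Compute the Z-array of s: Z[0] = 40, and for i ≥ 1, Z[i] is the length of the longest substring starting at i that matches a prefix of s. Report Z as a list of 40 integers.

[40, 0, 0, 0, 0, 0, 0, 0, 0, 0, 0, 0, 4, 0, 0, 0, 0, 0, 0, 0, 0, 4, 0, 0, 0, 3, 0, 0, 0, 0, 0, 0, 0, 6, 0, 0, 0, 0, 0, 0]

Z[0]=40
i=1: outside box; Z[1]=0
i=2: outside box; Z[2]=0
i=3: outside box; Z[3]=0
i=4: outside box; Z[4]=0
i=5: outside box; Z[5]=0
i=6: outside box; Z[6]=0
i=7: outside box; Z[7]=0
i=8: outside box; Z[8]=0
i=9: outside box; Z[9]=0
i=10: outside box; Z[10]=0
i=11: outside box; Z[11]=0
i=12: outside box; Z[12]=4 grow→box=[12,16)
i=13: min(r-i=3, Z[1]=0)=0; Z[13]=0
i=14: min(r-i=2, Z[2]=0)=0; Z[14]=0
i=15: min(r-i=1, Z[3]=0)=0; Z[15]=0
i=16: outside box; Z[16]=0
i=17: outside box; Z[17]=0
i=18: outside box; Z[18]=0
i=19: outside box; Z[19]=0
i=20: outside box; Z[20]=0
i=21: outside box; Z[21]=4 grow→box=[21,25)
i=22: min(r-i=3, Z[1]=0)=0; Z[22]=0
i=23: min(r-i=2, Z[2]=0)=0; Z[23]=0
i=24: min(r-i=1, Z[3]=0)=0; Z[24]=0
i=25: outside box; Z[25]=3 grow→box=[25,28)
i=26: min(r-i=2, Z[1]=0)=0; Z[26]=0
i=27: min(r-i=1, Z[2]=0)=0; Z[27]=0
i=28: outside box; Z[28]=0
i=29: outside box; Z[29]=0
i=30: outside box; Z[30]=0
i=31: outside box; Z[31]=0
i=32: outside box; Z[32]=0
i=33: outside box; Z[33]=6 grow→box=[33,39)
i=34: min(r-i=5, Z[1]=0)=0; Z[34]=0
i=35: min(r-i=4, Z[2]=0)=0; Z[35]=0
i=36: min(r-i=3, Z[3]=0)=0; Z[36]=0
i=37: min(r-i=2, Z[4]=0)=0; Z[37]=0
i=38: min(r-i=1, Z[5]=0)=0; Z[38]=0
i=39: outside box; Z[39]=0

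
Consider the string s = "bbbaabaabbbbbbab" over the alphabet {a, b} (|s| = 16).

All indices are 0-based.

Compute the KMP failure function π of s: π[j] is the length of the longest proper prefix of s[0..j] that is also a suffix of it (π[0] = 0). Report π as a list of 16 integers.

π[0] = 0
j=1 s[j]='b': π[1]=1 (border 'b')
j=2 s[j]='b': π[2]=2 (border 'bb')
j=3 s[j]='a': k: 2→1→0; π[3]=0 (border '')
j=4 s[j]='a': π[4]=0 (border '')
j=5 s[j]='b': π[5]=1 (border 'b')
j=6 s[j]='a': k: 1→0; π[6]=0 (border '')
j=7 s[j]='a': π[7]=0 (border '')
j=8 s[j]='b': π[8]=1 (border 'b')
j=9 s[j]='b': π[9]=2 (border 'bb')
j=10 s[j]='b': π[10]=3 (border 'bbb')
j=11 s[j]='b': k: 3→2; π[11]=3 (border 'bbb')
j=12 s[j]='b': k: 3→2; π[12]=3 (border 'bbb')
j=13 s[j]='b': k: 3→2; π[13]=3 (border 'bbb')
j=14 s[j]='a': π[14]=4 (border 'bbba')
j=15 s[j]='b': k: 4→0; π[15]=1 (border 'b')

[0, 1, 2, 0, 0, 1, 0, 0, 1, 2, 3, 3, 3, 3, 4, 1]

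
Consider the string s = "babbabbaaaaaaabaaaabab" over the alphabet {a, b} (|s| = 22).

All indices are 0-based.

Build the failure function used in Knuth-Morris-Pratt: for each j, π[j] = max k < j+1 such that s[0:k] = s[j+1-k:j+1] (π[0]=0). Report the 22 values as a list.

π[0] = 0
j=1 s[j]='a': π[1]=0 (border '')
j=2 s[j]='b': π[2]=1 (border 'b')
j=3 s[j]='b': k: 1→0; π[3]=1 (border 'b')
j=4 s[j]='a': π[4]=2 (border 'ba')
j=5 s[j]='b': π[5]=3 (border 'bab')
j=6 s[j]='b': π[6]=4 (border 'babb')
j=7 s[j]='a': π[7]=5 (border 'babba')
j=8 s[j]='a': k: 5→2→0; π[8]=0 (border '')
j=9 s[j]='a': π[9]=0 (border '')
j=10 s[j]='a': π[10]=0 (border '')
j=11 s[j]='a': π[11]=0 (border '')
j=12 s[j]='a': π[12]=0 (border '')
j=13 s[j]='a': π[13]=0 (border '')
j=14 s[j]='b': π[14]=1 (border 'b')
j=15 s[j]='a': π[15]=2 (border 'ba')
j=16 s[j]='a': k: 2→0; π[16]=0 (border '')
j=17 s[j]='a': π[17]=0 (border '')
j=18 s[j]='a': π[18]=0 (border '')
j=19 s[j]='b': π[19]=1 (border 'b')
j=20 s[j]='a': π[20]=2 (border 'ba')
j=21 s[j]='b': π[21]=3 (border 'bab')

[0, 0, 1, 1, 2, 3, 4, 5, 0, 0, 0, 0, 0, 0, 1, 2, 0, 0, 0, 1, 2, 3]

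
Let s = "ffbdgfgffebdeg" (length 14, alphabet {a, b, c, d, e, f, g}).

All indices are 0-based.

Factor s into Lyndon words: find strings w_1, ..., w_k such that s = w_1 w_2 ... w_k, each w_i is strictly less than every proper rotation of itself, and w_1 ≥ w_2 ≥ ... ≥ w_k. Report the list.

["f", "f", "bdgfgffe", "bdeg"]

emit factor 1: 'f' (i=0, period=1)
emit factor 2: 'f' (i=1, period=1)
emit factor 3: 'bdgfgffe' (i=2, period=8)
emit factor 4: 'bdeg' (i=10, period=4)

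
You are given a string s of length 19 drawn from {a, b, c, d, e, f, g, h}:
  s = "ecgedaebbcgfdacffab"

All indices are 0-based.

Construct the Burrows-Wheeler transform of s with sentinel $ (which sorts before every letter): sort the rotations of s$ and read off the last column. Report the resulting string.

bfddaebaebfea$gfgccc

rank  rotation              last
    0  $ecgedaebbcgfdacffab  b
    1  ab$ecgedaebbcgfdacff  f
    2  acffab$ecgedaebbcgfd  d
    3  aebbcgfdacffab$ecged  d
    4  b$ecgedaebbcgfdacffa  a
    5  bbcgfdacffab$ecgedae  e
    6  bcgfdacffab$ecgedaeb  b
    7  cffab$ecgedaebbcgfda  a
    8  cgedaebbcgfdacffab$e  e
    9  cgfdacffab$ecgedaebb  b
   10  dacffab$ecgedaebbcgf  f
   11  daebbcgfdacffab$ecge  e
   12  ebbcgfdacffab$ecgeda  a
   13  ecgedaebbcgfdacffab$  $
   14  edaebbcgfdacffab$ecg  g
   15  fab$ecgedaebbcgfdacf  f
   16  fdacffab$ecgedaebbcg  g
   17  ffab$ecgedaebbcgfdac  c
   18  gedaebbcgfdacffab$ec  c
   19  gfdacffab$ecgedaebbc  c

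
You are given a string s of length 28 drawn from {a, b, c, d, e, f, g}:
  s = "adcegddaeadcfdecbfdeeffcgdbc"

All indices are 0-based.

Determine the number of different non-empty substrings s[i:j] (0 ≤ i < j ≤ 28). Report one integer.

378

sorted suffixes:
  #0 SA[0]=0  'adcegddaeadcfdecbfdeeffcgdbc'
  #1 SA[1]=9  'adcfdecbfdeeffcgdbc'
  #2 SA[2]=7  'aeadcfdecbfdeeffcgdbc'
  #3 SA[3]=26  'bc'
  #4 SA[4]=16  'bfdeeffcgdbc'
  #5 SA[5]=27  'c'
  #6 SA[6]=15  'cbfdeeffcgdbc'
  #7 SA[7]=2  'cegddaeadcfdecbfdeeffcgdbc'
  #8 SA[8]=11  'cfdecbfdeeffcgdbc'
  #9 SA[9]=23  'cgdbc'
  #10 SA[10]=6  'daeadcfdecbfdeeffcgdbc'
  #11 SA[11]=25  'dbc'
  #12 SA[12]=1  'dcegddaeadcfdecbfdeeffcgdbc'
  #13 SA[13]=10  'dcfdecbfdeeffcgdbc'
  #14 SA[14]=5  'ddaeadcfdecbfdeeffcgdbc'
  #15 SA[15]=13  'decbfdeeffcgdbc'
  #16 SA[16]=18  'deeffcgdbc'
  #17 SA[17]=8  'eadcfdecbfdeeffcgdbc'
  #18 SA[18]=14  'ecbfdeeffcgdbc'
  #19 SA[19]=19  'eeffcgdbc'
  #20 SA[20]=20  'effcgdbc'
  #21 SA[21]=3  'egddaeadcfdecbfdeeffcgdbc'
  #22 SA[22]=22  'fcgdbc'
  #23 SA[23]=12  'fdecbfdeeffcgdbc'
  #24 SA[24]=17  'fdeeffcgdbc'
  #25 SA[25]=21  'ffcgdbc'
  #26 SA[26]=24  'gdbc'
  #27 SA[27]=4  'gddaeadcfdecbfdeeffcgdbc'

SA = [0, 9, 7, 26, 16, 27, 15, 2, 11, 23, 6, 25, 1, 10, 5, 13, 18, 8, 14, 19, 20, 3, 22, 12, 17, 21, 24, 4]
[i] adj suffixes → lcp
  [1] 0/9 → 3 ('adc')
  [2] 9/7 → 1 ('a')
  [3] 7/26 → 0 ('')
  [4] 26/16 → 1 ('b')
  [5] 16/27 → 0 ('')
  [6] 27/15 → 1 ('c')
  [7] 15/2 → 1 ('c')
  [8] 2/11 → 1 ('c')
  [9] 11/23 → 1 ('c')
  [10] 23/6 → 0 ('')
  [11] 6/25 → 1 ('d')
  [12] 25/1 → 1 ('d')
  [13] 1/10 → 2 ('dc')
  [14] 10/5 → 1 ('d')
  [15] 5/13 → 1 ('d')
  [16] 13/18 → 2 ('de')
  [17] 18/8 → 0 ('')
  [18] 8/14 → 1 ('e')
  [19] 14/19 → 1 ('e')
  [20] 19/20 → 1 ('e')
  [21] 20/3 → 1 ('e')
  [22] 3/22 → 0 ('')
  [23] 22/12 → 1 ('f')
  [24] 12/17 → 3 ('fde')
  [25] 17/21 → 1 ('f')
  [26] 21/24 → 0 ('')
  [27] 24/4 → 2 ('gd')

n(n+1)/2 = 28·29/2 = 406
Σ LCP = 0 + 3 + 1 + 0 + 1 + 0 + 1 + 1 + 1 + 1 + 0 + 1 + 1 + 2 + 1 + 1 + 2 + 0 + 1 + 1 + 1 + 1 + 0 + 1 + 3 + 1 + 0 + 2 = 28
distinct = 406 − 28 = 378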